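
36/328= 9/82  =  0.11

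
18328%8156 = 2016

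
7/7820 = 7/7820 = 0.00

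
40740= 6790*6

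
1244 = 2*622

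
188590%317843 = 188590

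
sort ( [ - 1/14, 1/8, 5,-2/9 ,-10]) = [-10,-2/9, - 1/14  ,  1/8, 5 ] 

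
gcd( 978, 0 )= 978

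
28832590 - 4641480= 24191110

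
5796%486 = 450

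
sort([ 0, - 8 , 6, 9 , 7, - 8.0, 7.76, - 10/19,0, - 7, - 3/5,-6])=[  -  8  , - 8.0, - 7, - 6, - 3/5 ,-10/19,0, 0,6, 7,7.76, 9]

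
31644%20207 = 11437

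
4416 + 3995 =8411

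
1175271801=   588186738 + 587085063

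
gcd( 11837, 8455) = 1691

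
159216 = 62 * 2568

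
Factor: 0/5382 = 0 =0^1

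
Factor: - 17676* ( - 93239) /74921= 1648092564/74921 = 2^2*3^2*7^(-2)*11^( - 1 )*139^( - 1)*491^1*93239^1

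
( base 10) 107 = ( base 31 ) 3E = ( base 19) 5c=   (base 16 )6b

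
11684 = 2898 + 8786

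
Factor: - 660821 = -7^1*67^1*1409^1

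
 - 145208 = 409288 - 554496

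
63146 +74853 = 137999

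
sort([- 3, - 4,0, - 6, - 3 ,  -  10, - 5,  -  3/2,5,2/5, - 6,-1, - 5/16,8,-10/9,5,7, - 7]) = [ - 10, - 7, - 6, - 6, - 5, - 4,-3, - 3, - 3/2,-10/9, - 1,-5/16,0,2/5, 5, 5,7,8]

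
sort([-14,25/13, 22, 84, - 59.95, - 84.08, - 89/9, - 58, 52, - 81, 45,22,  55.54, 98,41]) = [ - 84.08, - 81, - 59.95,-58, - 14, - 89/9, 25/13,22 , 22, 41,  45, 52, 55.54, 84, 98]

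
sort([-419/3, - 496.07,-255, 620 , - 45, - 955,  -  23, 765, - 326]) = [-955, - 496.07, -326,  -  255, - 419/3, - 45,-23,620,765 ]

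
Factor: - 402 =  - 2^1*3^1*67^1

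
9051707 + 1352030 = 10403737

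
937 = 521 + 416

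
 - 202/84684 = - 101/42342  =  - 0.00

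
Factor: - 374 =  - 2^1*11^1 * 17^1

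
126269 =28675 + 97594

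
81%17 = 13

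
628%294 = 40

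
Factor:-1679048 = -2^3*7^1*29983^1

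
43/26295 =43/26295= 0.00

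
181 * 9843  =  1781583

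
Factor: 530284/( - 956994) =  - 265142/478497= -2^1*3^(-1)*37^1*3583^1*159499^(- 1)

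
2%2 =0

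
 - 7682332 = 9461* (-812) 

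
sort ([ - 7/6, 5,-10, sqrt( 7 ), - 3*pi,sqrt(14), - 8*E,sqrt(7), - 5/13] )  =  [ - 8*E, - 10,  -  3 * pi , - 7/6,- 5/13 , sqrt( 7),sqrt (7 ),sqrt( 14 ) , 5 ]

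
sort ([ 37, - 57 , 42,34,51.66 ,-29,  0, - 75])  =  [ - 75,-57,-29,  0 , 34 , 37, 42,51.66] 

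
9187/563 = 16+179/563 = 16.32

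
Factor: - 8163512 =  - 2^3 *7^1*145777^1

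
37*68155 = 2521735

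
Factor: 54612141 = 3^1  *61^1*298427^1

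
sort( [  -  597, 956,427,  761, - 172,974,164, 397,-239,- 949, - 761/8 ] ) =[ - 949,- 597, - 239, - 172, - 761/8, 164,397,427,  761,956, 974 ]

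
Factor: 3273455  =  5^1*71^1*9221^1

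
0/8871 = 0 = 0.00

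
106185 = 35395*3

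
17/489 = 17/489 = 0.03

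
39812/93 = 428 + 8/93 = 428.09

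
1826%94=40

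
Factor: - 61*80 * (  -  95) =2^4*5^2*19^1 * 61^1 = 463600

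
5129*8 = 41032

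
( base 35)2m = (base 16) 5c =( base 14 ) 68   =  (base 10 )92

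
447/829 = 447/829 = 0.54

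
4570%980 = 650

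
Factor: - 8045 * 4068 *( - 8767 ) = 2^2*3^2 * 5^1*11^1*113^1*797^1*1609^1= 286918135020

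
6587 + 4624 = 11211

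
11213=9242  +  1971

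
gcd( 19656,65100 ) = 84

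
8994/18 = 499 + 2/3=499.67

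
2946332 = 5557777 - 2611445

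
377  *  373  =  140621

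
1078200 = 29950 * 36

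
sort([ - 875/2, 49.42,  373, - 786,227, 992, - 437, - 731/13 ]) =[ - 786, - 875/2, - 437, - 731/13,  49.42 , 227,373,  992 ]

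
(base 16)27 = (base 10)39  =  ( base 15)29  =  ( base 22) 1h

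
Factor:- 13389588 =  - 2^2*3^2 * 23^1*103^1*157^1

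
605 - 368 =237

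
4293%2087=119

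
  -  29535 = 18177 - 47712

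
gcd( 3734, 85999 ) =1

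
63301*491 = 31080791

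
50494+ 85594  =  136088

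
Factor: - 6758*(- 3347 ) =2^1*31^1*109^1*3347^1 = 22619026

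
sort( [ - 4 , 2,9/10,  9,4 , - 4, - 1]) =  [ -4,- 4,- 1, 9/10, 2,  4, 9 ] 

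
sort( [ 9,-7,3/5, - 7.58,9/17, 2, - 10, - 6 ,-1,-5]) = [ - 10  , - 7.58, - 7, - 6, - 5, - 1,9/17,3/5  ,  2 , 9]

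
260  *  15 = 3900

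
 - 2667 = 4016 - 6683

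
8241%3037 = 2167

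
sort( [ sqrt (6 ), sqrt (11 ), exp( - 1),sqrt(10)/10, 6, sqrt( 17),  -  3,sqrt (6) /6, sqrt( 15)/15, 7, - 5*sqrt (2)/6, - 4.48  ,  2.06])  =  [ - 4.48 , - 3,-5*sqrt (2)/6,  sqrt(15 ) /15, sqrt( 10 )/10,  exp( - 1 ), sqrt( 6)/6,  2.06,sqrt( 6 ), sqrt( 11 ),sqrt( 17 ),6,7]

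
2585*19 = 49115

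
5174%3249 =1925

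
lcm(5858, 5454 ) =158166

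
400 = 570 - 170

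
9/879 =3/293 =0.01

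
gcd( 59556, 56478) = 6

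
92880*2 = 185760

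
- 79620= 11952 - 91572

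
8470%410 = 270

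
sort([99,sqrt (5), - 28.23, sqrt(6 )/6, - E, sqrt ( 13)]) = [ - 28.23, -E,sqrt(6 )/6,sqrt( 5), sqrt ( 13), 99 ]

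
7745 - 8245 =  - 500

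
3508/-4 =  - 877/1 = - 877.00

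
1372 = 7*196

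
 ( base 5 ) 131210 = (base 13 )2486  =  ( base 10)5180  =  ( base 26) 7h6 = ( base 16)143c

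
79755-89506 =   -  9751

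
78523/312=251+211/312 = 251.68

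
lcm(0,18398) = 0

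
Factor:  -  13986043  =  -41^1*341123^1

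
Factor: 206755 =5^1*41351^1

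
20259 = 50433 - 30174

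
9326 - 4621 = 4705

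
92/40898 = 46/20449 = 0.00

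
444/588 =37/49 = 0.76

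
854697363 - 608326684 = 246370679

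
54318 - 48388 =5930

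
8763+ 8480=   17243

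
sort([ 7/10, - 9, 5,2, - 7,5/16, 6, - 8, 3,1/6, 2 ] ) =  [ - 9,  -  8, - 7,1/6, 5/16 , 7/10, 2, 2, 3, 5, 6 ] 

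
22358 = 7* 3194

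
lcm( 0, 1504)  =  0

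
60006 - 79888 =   -  19882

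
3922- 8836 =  - 4914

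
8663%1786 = 1519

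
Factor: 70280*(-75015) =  - 5272054200 = -2^3*3^2*5^2*7^1*251^1*1667^1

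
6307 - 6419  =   - 112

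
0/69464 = 0  =  0.00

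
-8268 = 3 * (-2756 )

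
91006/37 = 91006/37= 2459.62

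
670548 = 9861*68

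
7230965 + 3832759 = 11063724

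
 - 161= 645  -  806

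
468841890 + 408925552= 877767442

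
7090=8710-1620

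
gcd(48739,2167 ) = 1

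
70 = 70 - 0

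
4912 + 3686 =8598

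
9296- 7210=2086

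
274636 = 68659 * 4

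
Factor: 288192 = 2^6*3^1*19^1*79^1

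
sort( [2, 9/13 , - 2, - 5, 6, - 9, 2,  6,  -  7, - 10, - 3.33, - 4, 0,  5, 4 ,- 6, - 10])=[-10, - 10,  -  9, - 7, - 6,-5, - 4, - 3.33, - 2,0,9/13 , 2, 2 , 4, 5, 6,  6]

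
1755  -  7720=  -  5965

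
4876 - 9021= -4145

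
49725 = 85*585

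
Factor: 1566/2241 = 2^1*29^1*83^( - 1) = 58/83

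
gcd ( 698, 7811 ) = 1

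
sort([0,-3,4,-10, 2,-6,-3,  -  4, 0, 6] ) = [-10, - 6, - 4,  -  3, - 3, 0, 0, 2, 4, 6 ]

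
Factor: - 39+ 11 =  - 2^2 * 7^1 = - 28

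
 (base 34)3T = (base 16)83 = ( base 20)6b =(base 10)131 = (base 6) 335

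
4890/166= 29 + 38/83= 29.46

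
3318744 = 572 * 5802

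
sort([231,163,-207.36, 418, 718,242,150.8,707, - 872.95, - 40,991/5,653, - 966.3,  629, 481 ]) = [ - 966.3, - 872.95, - 207.36, - 40,150.8, 163,  991/5,231,242,418,481,629,653,707,718] 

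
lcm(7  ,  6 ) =42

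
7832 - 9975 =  - 2143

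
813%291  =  231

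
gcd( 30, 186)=6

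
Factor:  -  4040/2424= - 5/3 = -3^( - 1)*5^1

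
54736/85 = 643+81/85= 643.95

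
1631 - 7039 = -5408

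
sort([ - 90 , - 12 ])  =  [ - 90, - 12 ] 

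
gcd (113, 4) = 1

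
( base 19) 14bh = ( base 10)8529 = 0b10000101010001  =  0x2151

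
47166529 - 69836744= - 22670215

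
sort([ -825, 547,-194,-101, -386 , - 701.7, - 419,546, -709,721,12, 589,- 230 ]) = [ - 825,-709,-701.7,-419, - 386,-230,-194,-101,12,546,547,  589, 721]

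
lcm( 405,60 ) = 1620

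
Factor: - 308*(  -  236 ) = 2^4*7^1*11^1*59^1 =72688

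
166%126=40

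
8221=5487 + 2734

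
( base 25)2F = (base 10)65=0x41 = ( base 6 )145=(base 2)1000001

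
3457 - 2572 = 885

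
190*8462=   1607780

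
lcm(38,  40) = 760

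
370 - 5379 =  - 5009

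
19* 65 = 1235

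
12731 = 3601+9130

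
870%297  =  276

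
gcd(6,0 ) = 6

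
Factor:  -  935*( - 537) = 3^1 *5^1*11^1*17^1* 179^1 = 502095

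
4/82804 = 1/20701= 0.00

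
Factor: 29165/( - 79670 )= -5833/15934=-2^( - 1 ) * 19^1*31^(-1 )*257^( - 1 )  *307^1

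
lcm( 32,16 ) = 32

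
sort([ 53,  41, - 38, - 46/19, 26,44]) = [ -38, - 46/19, 26 , 41, 44,  53 ]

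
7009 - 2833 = 4176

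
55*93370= 5135350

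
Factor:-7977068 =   -  2^2*11^1*181297^1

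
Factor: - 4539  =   - 3^1*17^1*89^1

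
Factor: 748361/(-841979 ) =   -  748361^1  *  841979^( - 1) 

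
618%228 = 162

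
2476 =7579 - 5103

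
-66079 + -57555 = -123634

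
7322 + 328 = 7650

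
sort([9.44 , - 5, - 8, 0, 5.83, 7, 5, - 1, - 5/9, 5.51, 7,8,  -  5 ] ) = [ - 8 , - 5, - 5, - 1,-5/9,  0, 5,  5.51, 5.83,  7 , 7,8 , 9.44] 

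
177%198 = 177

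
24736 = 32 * 773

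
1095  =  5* 219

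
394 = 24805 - 24411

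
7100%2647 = 1806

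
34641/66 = 524 + 19/22 = 524.86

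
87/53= 87/53 = 1.64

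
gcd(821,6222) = 1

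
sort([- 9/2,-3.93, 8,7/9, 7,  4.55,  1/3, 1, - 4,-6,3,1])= [ - 6,  -  9/2, - 4, - 3.93,1/3,7/9,1,1,3,4.55,7,8] 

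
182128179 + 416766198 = 598894377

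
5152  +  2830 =7982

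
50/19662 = 25/9831 = 0.00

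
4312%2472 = 1840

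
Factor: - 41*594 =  - 2^1 * 3^3*11^1*41^1 = -  24354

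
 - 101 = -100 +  - 1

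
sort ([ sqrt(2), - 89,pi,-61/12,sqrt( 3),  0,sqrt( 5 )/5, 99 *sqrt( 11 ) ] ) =[ - 89, - 61/12,0,sqrt( 5 )/5, sqrt( 2), sqrt( 3),pi,99*sqrt( 11 )] 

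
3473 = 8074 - 4601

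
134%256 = 134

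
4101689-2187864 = 1913825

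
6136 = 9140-3004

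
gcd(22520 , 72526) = 2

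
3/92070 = 1/30690  =  0.00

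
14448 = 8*1806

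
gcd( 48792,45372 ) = 228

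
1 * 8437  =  8437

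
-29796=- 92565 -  - 62769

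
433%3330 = 433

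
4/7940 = 1/1985 = 0.00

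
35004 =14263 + 20741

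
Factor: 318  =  2^1*3^1 * 53^1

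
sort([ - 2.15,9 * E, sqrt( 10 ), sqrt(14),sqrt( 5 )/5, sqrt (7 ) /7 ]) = [ - 2.15,sqrt (7)/7, sqrt( 5 ) /5  ,  sqrt(10 ) , sqrt(14),  9*E]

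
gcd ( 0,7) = 7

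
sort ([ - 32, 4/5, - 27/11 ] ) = [ - 32, - 27/11,4/5] 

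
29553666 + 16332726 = 45886392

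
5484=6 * 914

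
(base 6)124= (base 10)52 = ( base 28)1o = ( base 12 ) 44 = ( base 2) 110100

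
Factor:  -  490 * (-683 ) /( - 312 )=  - 2^( - 2 )* 3^( - 1 )*5^1*7^2* 13^ (- 1)*683^1  =  -167335/156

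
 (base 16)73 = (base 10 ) 115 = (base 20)5f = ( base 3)11021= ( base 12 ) 97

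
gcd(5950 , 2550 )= 850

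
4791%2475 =2316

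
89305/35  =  2551  +  4/7 = 2551.57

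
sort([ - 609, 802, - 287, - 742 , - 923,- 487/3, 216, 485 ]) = [ - 923, - 742,  -  609,-287, - 487/3,216,485, 802]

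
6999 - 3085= 3914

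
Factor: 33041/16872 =2^(-3)*3^(  -  1)*47^1  =  47/24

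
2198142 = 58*37899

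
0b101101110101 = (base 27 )40H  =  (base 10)2933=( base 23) 5CC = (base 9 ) 4018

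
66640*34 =2265760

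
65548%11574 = 7678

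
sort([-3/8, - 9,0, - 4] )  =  [ - 9 , - 4, - 3/8,  0 ]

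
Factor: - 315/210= - 2^(  -  1 )*3^1 = - 3/2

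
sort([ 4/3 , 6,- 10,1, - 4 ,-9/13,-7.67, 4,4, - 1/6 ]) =[  -  10 ,  -  7.67 , - 4, - 9/13, - 1/6, 1,  4/3,4,4,6] 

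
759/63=253/21 = 12.05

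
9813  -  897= 8916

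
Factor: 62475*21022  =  1313349450 = 2^1 * 3^1 * 5^2*7^2*17^1*23^1 * 457^1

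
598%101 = 93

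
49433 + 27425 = 76858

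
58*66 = 3828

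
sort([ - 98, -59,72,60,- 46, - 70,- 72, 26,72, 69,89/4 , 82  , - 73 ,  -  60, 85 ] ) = [ - 98,-73, - 72, - 70, - 60 , - 59 ,-46, 89/4,26,60, 69, 72, 72 , 82,85] 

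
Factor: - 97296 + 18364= - 2^2*7^1*2819^1= - 78932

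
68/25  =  68/25= 2.72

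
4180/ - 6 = -697 + 1/3 = -696.67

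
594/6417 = 66/713 = 0.09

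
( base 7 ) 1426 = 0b1000101111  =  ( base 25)m9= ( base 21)15d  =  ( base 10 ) 559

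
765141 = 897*853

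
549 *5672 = 3113928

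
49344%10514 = 7288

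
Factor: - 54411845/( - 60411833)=5^1*109^( - 1)*163^1*66763^1*554237^( - 1 ) 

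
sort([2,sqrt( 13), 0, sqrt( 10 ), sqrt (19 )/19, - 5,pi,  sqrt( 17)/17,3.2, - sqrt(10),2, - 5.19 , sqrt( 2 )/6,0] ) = [ - 5.19 ,  -  5, - sqrt( 10 ), 0, 0,  sqrt(19 ) /19, sqrt( 2 )/6, sqrt( 17)/17,2, 2,pi, sqrt ( 10 ) , 3.2,  sqrt (13 )] 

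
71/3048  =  71/3048= 0.02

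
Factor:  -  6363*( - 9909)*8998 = 2^1 * 3^5*7^1*11^1*101^1 * 367^1*409^1 = 567332601066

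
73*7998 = 583854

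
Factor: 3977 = 41^1*97^1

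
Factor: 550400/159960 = 2^6* 3^( - 1)*5^1 * 31^( - 1) = 320/93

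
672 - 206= 466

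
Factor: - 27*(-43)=1161  =  3^3*43^1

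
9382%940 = 922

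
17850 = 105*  170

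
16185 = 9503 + 6682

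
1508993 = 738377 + 770616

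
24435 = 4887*5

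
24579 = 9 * 2731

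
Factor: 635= 5^1*127^1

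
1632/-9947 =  - 1 + 8315/9947 = - 0.16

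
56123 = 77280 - 21157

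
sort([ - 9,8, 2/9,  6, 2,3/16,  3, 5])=[ - 9,  3/16,2/9,2, 3,  5, 6, 8]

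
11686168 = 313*37336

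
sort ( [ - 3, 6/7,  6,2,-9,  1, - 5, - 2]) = [-9, - 5,  -  3,-2, 6/7 , 1,2, 6] 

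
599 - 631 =-32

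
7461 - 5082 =2379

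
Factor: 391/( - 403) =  - 13^ ( - 1 ) * 17^1 * 23^1*31^ ( - 1)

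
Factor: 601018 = 2^1 * 11^1*17^1 * 1607^1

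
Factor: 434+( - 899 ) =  - 3^1*5^1*31^1= - 465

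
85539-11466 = 74073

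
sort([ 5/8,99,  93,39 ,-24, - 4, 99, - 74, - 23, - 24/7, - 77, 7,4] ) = [ - 77, - 74, - 24, - 23, - 4, - 24/7, 5/8, 4, 7,  39, 93 , 99,99 ]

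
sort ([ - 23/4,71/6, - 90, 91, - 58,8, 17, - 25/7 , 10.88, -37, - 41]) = [-90, - 58, - 41, - 37, - 23/4, - 25/7,  8,10.88,71/6, 17, 91]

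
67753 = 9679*7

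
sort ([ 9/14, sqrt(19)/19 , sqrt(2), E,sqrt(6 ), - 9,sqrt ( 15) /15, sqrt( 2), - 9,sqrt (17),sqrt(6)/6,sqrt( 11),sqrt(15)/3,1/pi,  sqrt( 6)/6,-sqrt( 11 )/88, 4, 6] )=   [-9, - 9, - sqrt ( 11)/88, sqrt( 19 ) /19,sqrt(15)/15,1/pi,  sqrt(6)/6,sqrt( 6)/6,9/14, sqrt( 15)/3,sqrt (2 ),sqrt(2),sqrt(6 ),  E , sqrt(11),4,sqrt(17),6 ]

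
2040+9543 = 11583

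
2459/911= 2459/911 = 2.70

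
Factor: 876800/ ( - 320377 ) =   -  2^8*5^2*137^1*320377^( - 1)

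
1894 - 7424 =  - 5530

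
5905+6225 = 12130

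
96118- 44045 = 52073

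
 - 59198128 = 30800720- 89998848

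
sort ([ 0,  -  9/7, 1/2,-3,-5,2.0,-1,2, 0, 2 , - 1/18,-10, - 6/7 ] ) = [ - 10, - 5,-3, - 9/7, - 1, - 6/7, - 1/18, 0, 0, 1/2, 2.0,  2,2]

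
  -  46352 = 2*(-23176)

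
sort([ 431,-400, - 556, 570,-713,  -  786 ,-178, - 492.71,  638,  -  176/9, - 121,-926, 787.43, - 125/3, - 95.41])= [ - 926, - 786  ,-713, - 556,-492.71,-400, - 178,-121,-95.41,-125/3,  -  176/9, 431,570, 638,787.43]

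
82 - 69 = 13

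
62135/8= 62135/8 = 7766.88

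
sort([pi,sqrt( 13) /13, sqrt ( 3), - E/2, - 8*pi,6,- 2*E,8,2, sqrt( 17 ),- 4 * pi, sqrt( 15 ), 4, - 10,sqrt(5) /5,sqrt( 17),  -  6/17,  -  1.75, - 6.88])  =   [  -  8*pi,-4*pi,-10, - 6.88,  -  2*E, - 1.75,  -  E/2,-6/17,sqrt( 13) /13, sqrt (5) /5  ,  sqrt(3), 2, pi,sqrt(15),  4,sqrt( 17 ),sqrt(17), 6, 8]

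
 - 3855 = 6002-9857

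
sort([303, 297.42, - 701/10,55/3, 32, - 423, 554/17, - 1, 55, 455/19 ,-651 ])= [ - 651,  -  423,-701/10 , - 1,  55/3,455/19,32,554/17 , 55,  297.42, 303] 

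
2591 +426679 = 429270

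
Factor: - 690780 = -2^2* 3^1 * 5^1*29^1*397^1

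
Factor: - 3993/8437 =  - 3^1*11^2 *13^( - 1) * 59^(  -  1 )= -363/767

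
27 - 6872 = - 6845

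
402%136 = 130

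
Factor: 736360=2^3 * 5^1*41^1*449^1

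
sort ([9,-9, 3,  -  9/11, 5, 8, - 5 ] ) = [ - 9, - 5,  -  9/11,3,5,8, 9]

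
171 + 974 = 1145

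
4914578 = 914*5377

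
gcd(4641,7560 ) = 21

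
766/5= 766/5 =153.20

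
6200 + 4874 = 11074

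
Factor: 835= 5^1*167^1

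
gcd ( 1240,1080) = 40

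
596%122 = 108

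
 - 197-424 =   -  621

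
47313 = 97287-49974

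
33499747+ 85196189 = 118695936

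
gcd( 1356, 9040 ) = 452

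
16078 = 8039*2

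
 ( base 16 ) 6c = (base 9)130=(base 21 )53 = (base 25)48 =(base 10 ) 108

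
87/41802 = 29/13934 = 0.00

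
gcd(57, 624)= 3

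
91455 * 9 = 823095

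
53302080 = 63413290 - 10111210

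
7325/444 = 7325/444= 16.50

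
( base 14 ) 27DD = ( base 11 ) 5334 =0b1101110001111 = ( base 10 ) 7055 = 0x1b8f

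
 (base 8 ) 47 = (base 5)124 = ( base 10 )39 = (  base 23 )1g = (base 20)1j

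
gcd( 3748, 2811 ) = 937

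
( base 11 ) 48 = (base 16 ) 34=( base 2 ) 110100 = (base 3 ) 1221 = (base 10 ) 52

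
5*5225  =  26125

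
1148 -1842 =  - 694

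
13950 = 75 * 186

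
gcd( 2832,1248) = 48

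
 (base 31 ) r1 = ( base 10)838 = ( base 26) 166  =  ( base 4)31012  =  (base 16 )346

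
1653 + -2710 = -1057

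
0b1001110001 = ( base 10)625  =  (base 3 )212011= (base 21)18g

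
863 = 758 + 105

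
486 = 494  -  8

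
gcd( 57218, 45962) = 938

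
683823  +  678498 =1362321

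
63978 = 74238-10260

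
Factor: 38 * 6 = 228 =2^2*3^1 * 19^1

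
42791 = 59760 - 16969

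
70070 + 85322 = 155392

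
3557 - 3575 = -18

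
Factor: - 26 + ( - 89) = -115 =-  5^1  *23^1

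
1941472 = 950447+991025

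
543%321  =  222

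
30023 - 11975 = 18048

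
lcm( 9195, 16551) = 82755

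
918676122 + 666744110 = 1585420232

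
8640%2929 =2782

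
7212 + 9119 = 16331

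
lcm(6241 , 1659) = 131061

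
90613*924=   83726412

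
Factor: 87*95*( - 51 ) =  - 3^2* 5^1*17^1*19^1*29^1  =  -421515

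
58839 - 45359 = 13480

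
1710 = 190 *9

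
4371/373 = 4371/373 = 11.72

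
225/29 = 7  +  22/29  =  7.76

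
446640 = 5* 89328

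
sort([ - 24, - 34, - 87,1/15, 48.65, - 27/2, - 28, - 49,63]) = [ - 87, - 49, - 34 , - 28, - 24 , - 27/2, 1/15,48.65, 63 ] 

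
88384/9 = 88384/9 = 9820.44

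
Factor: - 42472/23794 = - 21236/11897 = -  2^2*5309^1*11897^( - 1) 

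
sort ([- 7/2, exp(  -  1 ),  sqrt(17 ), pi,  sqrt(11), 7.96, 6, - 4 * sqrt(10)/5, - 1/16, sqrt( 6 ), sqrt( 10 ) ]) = [ - 7/2,-4*sqrt( 10 )/5, - 1/16, exp( - 1 ), sqrt( 6 ),pi, sqrt( 10 ),  sqrt( 11 ), sqrt ( 17),6,7.96]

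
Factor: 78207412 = 2^2*17^1 * 397^1*2897^1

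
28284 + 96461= 124745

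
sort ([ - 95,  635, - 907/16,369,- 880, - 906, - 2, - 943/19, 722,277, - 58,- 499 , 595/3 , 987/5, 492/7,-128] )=[-906 ,-880, - 499 , - 128,-95 , - 58, - 907/16 , - 943/19, - 2,492/7 , 987/5, 595/3, 277,  369,635, 722]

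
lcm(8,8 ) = 8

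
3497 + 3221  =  6718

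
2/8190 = 1/4095=0.00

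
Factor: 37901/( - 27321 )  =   -3^( - 1)*7^(-1 ) *151^1*251^1*1301^(-1 )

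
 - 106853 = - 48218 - 58635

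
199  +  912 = 1111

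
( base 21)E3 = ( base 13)19b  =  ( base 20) EH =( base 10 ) 297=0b100101001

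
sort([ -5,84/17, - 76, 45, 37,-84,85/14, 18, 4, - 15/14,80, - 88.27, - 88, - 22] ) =[ - 88.27, - 88, - 84, - 76, - 22, -5,- 15/14,4,84/17, 85/14, 18,37,45, 80 ] 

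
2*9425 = 18850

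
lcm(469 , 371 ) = 24857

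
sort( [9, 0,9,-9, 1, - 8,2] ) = [ - 9, - 8,0,1,2,9 , 9 ] 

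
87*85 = 7395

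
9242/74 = 124 +33/37  =  124.89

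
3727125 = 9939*375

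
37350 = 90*415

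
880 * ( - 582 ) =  - 512160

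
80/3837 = 80/3837 = 0.02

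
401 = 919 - 518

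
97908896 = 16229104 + 81679792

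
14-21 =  - 7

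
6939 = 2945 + 3994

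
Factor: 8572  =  2^2*2143^1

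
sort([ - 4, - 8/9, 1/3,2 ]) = [ - 4,  -  8/9,1/3,2 ]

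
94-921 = - 827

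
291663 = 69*4227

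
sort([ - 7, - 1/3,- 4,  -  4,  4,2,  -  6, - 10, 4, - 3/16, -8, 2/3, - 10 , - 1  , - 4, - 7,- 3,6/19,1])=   [ - 10,-10,- 8, - 7, - 7,  -  6, - 4, - 4, - 4, - 3, - 1,- 1/3, - 3/16,6/19,  2/3 , 1, 2,4, 4]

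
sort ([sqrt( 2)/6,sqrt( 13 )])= [ sqrt( 2 )/6, sqrt( 13 )] 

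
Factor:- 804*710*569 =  - 2^3*3^1 *5^1*67^1*71^1*569^1 = - 324807960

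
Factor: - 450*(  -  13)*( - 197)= - 1152450 = - 2^1*3^2 *5^2*13^1*197^1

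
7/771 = 7/771 = 0.01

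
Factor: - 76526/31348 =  - 83/34 = - 2^ ( - 1)*17^( - 1)*83^1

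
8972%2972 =56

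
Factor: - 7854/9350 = -21/25 = - 3^1*5^( - 2)*7^1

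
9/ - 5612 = -1 + 5603/5612= - 0.00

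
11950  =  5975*2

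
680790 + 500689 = 1181479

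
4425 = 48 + 4377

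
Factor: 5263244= 2^2 *7^1*187973^1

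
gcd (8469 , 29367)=9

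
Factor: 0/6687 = 0^1 = 0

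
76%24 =4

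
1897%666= 565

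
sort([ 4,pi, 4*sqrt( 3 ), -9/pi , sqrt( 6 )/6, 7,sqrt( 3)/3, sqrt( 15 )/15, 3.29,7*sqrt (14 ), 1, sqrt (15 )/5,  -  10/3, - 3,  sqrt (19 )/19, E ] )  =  [- 10/3, - 3,-9/pi, sqrt( 19 ) /19, sqrt(15 )/15, sqrt(6) /6, sqrt ( 3) /3, sqrt( 15)/5,  1 , E,pi,3.29, 4, 4*sqrt( 3), 7,  7 * sqrt( 14 )]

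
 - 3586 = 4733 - 8319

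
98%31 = 5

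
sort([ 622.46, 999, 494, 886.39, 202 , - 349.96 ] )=[-349.96 , 202 , 494,  622.46,886.39,  999]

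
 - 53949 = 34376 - 88325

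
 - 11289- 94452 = -105741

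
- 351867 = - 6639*53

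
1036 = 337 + 699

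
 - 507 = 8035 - 8542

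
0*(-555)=0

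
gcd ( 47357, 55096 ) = 71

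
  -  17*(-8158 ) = 138686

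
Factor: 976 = 2^4*61^1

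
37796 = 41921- 4125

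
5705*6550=37367750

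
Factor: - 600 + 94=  - 506 =- 2^1 *11^1 * 23^1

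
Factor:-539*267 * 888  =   - 127794744 = - 2^3 * 3^2*7^2 * 11^1*37^1 * 89^1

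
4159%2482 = 1677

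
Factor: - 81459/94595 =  - 3^3*5^(-1 )*7^1*431^1*18919^( - 1)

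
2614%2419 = 195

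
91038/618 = 15173/103 = 147.31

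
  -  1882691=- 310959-1571732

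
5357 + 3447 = 8804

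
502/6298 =251/3149 = 0.08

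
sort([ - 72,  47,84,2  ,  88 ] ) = [ - 72 , 2,47,84, 88]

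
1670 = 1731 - 61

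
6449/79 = 81+50/79 = 81.63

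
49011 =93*527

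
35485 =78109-42624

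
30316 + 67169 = 97485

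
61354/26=2359 + 10/13 = 2359.77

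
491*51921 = 25493211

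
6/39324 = 1/6554 = 0.00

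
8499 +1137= 9636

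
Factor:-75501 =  - 3^2*8389^1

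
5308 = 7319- 2011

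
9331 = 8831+500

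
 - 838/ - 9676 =419/4838 =0.09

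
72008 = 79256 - 7248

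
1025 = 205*5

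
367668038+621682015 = 989350053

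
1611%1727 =1611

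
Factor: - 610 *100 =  - 61000= - 2^3 * 5^3* 61^1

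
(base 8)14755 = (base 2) 1100111101101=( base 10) 6637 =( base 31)6S3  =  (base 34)5P7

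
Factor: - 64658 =-2^1 *11^1*2939^1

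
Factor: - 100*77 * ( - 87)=2^2*3^1*5^2*7^1*11^1*29^1 = 669900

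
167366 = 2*83683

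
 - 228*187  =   -42636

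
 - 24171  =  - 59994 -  - 35823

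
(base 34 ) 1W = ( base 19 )39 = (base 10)66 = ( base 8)102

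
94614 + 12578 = 107192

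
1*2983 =2983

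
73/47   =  1+26/47 = 1.55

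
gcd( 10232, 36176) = 8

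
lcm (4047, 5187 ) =368277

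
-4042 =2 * ( - 2021 ) 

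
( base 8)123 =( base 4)1103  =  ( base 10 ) 83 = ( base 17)4F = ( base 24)3b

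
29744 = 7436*4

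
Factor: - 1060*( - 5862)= 6213720 = 2^3* 3^1* 5^1 * 53^1*977^1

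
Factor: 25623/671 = 3^3*11^( - 1 )*13^1*61^( - 1)*73^1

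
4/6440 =1/1610=0.00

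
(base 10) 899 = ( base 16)383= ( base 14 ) 483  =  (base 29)120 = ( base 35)po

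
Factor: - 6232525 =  - 5^2*13^1*127^1* 151^1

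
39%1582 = 39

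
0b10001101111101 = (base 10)9085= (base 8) 21575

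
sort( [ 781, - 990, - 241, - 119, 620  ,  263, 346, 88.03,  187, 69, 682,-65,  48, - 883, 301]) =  [- 990,  -  883, - 241,-119, - 65, 48,69, 88.03,187, 263,301, 346,620, 682, 781]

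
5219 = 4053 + 1166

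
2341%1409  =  932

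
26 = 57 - 31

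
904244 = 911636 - 7392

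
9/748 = 9/748  =  0.01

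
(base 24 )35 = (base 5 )302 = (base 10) 77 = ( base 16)4d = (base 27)2n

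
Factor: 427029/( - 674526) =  - 2^( - 1 ) * 17^( - 2 )*137^1*389^( - 1) * 1039^1 = - 142343/224842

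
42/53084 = 21/26542 = 0.00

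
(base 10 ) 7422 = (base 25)BLM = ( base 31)7MD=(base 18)14g6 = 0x1cfe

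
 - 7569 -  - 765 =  - 6804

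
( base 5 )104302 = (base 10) 3702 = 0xE76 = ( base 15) 116c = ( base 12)2186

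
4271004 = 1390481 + 2880523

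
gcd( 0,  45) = 45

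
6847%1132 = 55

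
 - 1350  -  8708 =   -  10058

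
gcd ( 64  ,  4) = 4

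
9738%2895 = 1053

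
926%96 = 62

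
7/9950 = 7/9950 = 0.00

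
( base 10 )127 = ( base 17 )78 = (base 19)6D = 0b1111111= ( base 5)1002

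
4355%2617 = 1738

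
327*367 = 120009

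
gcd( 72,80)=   8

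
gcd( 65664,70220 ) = 4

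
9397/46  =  204 + 13/46=204.28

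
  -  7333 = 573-7906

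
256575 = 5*51315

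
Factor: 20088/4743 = 72/17 = 2^3*3^2 * 17^( - 1) 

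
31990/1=31990 = 31990.00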